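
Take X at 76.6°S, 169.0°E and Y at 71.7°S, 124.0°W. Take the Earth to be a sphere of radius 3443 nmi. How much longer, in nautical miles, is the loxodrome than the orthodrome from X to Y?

Great circle: cos σ = sin φ₁ sin φ₂ + cos φ₁ cos φ₂ cos Δλ,  σ = 0.3111 rad → d_gc = 1071.0 nmi
Rhumb line: Δψ = +0.3156, q = Δφ/Δψ = 0.2710, d_rh = R√(Δφ²+q²Δλ²) = 1130.0 nmi
Excess = 1130.0 − 1071.0 = 59.0 ≈ 59 nmi

59 nmi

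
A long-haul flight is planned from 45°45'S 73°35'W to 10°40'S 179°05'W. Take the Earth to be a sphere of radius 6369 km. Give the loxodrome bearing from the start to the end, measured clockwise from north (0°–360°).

Meridional parts: M(φ₁)=-0.9000, M(φ₂)=-0.1873 → ΔM = +0.7128;  Δλ = -1.8413 rad
tan C = Δλ / ΔM = -2.5834 → C = 291.16°

291.2°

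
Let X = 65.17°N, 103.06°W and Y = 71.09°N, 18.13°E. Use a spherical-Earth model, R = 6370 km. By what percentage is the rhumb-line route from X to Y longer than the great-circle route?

19.1%

Great circle: σ = 0.6631 rad → d_gc = Rσ = 4223.8 km
Rhumb: Δφ = +0.1033, Δλ = +2.1152, Δψ = +0.2791, q = Δφ/Δψ = 0.3703 → d_rh = R√(Δφ²+q²Δλ²) = 5032.1 km
Excess = (5032.1 − 4223.8) / 4223.8 = 808.3 / 4223.8 = 19.14% ≈ 19.1%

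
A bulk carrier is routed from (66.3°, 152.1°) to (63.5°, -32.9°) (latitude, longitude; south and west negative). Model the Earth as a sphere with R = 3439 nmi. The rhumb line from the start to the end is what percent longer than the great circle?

Great circle: σ = 0.8753 rad → d_gc = Rσ = 3010.0 nmi
Rhumb: Δφ = -0.0489, Δλ = +3.0543, Δψ = -0.1153, q = Δφ/Δψ = 0.4238 → d_rh = R√(Δφ²+q²Δλ²) = 4454.4 nmi
Excess = (4454.4 − 3010.0) / 3010.0 = 1444.4 / 3010.0 = 47.99% ≈ 48.0%

48.0%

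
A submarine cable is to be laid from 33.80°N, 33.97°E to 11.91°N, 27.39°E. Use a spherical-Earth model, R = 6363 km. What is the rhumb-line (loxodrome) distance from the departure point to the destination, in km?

Rhumb course C = atan2(Δλ, Δψ) with Δψ = ln[tan(π/4+φ₂/2)/tan(π/4+φ₁/2)] = -0.4181, Δλ = -0.1148 → C = 195.36°
d = R·|Δφ| / |cos C| = 6363·0.38205 / 0.96428 = 2521 km

2521 km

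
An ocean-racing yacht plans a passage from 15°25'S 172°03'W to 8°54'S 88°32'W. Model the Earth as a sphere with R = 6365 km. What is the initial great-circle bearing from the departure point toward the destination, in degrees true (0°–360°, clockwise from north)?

θ = atan2( sin Δλ·cos φ₂ ,  cos φ₁ sin φ₂ − sin φ₁ cos φ₂ cos Δλ )
  = atan2(+0.9816, -0.1195) = 96.94°

96.9°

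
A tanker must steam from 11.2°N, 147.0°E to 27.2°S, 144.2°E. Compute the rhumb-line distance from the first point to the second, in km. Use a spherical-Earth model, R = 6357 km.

Δψ = ln[tan(π/4+φ₂/2)/tan(π/4+φ₁/2)] = -0.6904;  Δφ = -0.6702 rad,  Δλ = -0.0489 rad
q = Δφ/Δψ = 0.9708
d = R·√(Δφ² + q²Δλ²) = 6357·0.67188 = 4271 km

4271 km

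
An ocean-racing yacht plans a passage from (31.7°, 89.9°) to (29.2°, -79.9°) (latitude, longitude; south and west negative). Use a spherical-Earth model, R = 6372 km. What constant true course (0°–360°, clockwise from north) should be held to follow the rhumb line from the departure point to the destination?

269.0°

Δψ = ln[tan(π/4+φ₂/2)/tan(π/4+φ₁/2)] = -0.0506
Δλ = -2.9636 rad (taken the short way round)
course = atan2(Δλ, Δψ) = 269.02°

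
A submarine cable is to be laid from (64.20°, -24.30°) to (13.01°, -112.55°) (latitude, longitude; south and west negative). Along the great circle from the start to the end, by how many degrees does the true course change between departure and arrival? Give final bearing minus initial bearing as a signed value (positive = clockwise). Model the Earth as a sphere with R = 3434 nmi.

-67.7°

Initial bearing θ₁ = atan2(sin Δλ cos φ₂, cos φ₁ sin φ₂ − sin φ₁ cos φ₂ cos Δλ) = 274.18°
Final bearing θ₂ = (initial bearing from the destination back to the start) + 180° = 206.46°
Δθ = θ₂ − θ₁ = -67.7°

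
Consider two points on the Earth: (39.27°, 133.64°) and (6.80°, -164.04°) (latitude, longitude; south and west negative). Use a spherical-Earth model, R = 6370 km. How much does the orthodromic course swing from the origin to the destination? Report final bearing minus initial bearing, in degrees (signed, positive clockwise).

+27.7°

At departure: θ₁ = atan2(sin Δλ cos φ₂, cos φ₁ sin φ₂ − sin φ₁ cos φ₂ cos Δλ) = 102.83°
At arrival: θ₂ = atan2(sin Δλ cos φ₁, −cos φ₂ sin φ₁ + sin φ₂ cos φ₁ cos Δλ) = 130.52°
Δθ = θ₂ − θ₁ = +27.7°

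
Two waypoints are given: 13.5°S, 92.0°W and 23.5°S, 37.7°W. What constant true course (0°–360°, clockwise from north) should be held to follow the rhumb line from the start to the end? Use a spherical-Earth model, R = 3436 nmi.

Δψ = ln[tan(π/4+φ₂/2)/tan(π/4+φ₁/2)] = -0.1843
Δλ = +0.9477 rad (taken the short way round)
course = atan2(Δλ, Δψ) = 101.01°

101.0°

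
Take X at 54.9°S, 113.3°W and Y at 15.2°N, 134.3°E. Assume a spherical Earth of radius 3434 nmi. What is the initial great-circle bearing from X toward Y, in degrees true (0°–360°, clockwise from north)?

260.4°

N = sin Δλ·cos φ₂ = -0.8922;  D = cos φ₁ sin φ₂ − sin φ₁ cos φ₂ cos Δλ = -0.1501
initial course = atan2(N, D) = 260.45°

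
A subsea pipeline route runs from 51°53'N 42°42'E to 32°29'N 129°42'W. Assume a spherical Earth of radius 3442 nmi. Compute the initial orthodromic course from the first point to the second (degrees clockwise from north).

N = sin Δλ·cos φ₂ = -0.1116;  D = cos φ₁ sin φ₂ − sin φ₁ cos φ₂ cos Δλ = +0.9893
initial course = atan2(N, D) = 353.57°

353.6°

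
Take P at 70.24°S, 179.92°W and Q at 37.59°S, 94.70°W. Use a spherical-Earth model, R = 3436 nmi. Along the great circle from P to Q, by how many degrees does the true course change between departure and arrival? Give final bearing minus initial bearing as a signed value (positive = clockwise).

At departure: θ₁ = atan2(sin Δλ cos φ₂, cos φ₁ sin φ₂ − sin φ₁ cos φ₂ cos Δλ) = 100.34°
At arrival: θ₂ = atan2(sin Δλ cos φ₁, −cos φ₂ sin φ₁ + sin φ₂ cos φ₁ cos Δλ) = 24.82°
Δθ = θ₂ − θ₁ = -75.5°

-75.5°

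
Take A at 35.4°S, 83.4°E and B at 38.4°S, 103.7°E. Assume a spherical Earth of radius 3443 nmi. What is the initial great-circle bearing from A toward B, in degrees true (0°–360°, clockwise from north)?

106.5°

N = sin Δλ·cos φ₂ = +0.2719;  D = cos φ₁ sin φ₂ − sin φ₁ cos φ₂ cos Δλ = -0.0805
initial course = atan2(N, D) = 106.50°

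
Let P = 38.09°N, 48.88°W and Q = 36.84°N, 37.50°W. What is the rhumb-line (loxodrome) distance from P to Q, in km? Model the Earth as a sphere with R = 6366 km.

1013 km

Rhumb course C = atan2(Δλ, Δψ) with Δψ = ln[tan(π/4+φ₂/2)/tan(π/4+φ₁/2)] = -0.0275, Δλ = +0.1986 → C = 97.88°
d = R·|Δφ| / |cos C| = 6366·0.02182 / 0.13709 = 1013 km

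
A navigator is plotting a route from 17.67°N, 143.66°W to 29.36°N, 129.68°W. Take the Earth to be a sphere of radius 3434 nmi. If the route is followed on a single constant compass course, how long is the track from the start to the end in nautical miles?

Δψ = ln[tan(π/4+φ₂/2)/tan(π/4+φ₁/2)] = +0.2230;  Δφ = +0.2040 rad,  Δλ = +0.2440 rad
q = Δφ/Δψ = 0.9148
d = R·√(Δφ² + q²Δλ²) = 3434·0.30240 = 1038 nmi

1038 nmi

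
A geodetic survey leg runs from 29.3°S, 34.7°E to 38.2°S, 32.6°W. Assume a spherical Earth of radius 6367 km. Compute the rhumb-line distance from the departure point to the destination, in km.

Rhumb course C = atan2(Δλ, Δψ) with Δψ = ln[tan(π/4+φ₂/2)/tan(π/4+φ₁/2)] = -0.1872, Δλ = -1.1746 → C = 260.95°
d = R·|Δφ| / |cos C| = 6367·0.15533 / 0.15737 = 6285 km

6285 km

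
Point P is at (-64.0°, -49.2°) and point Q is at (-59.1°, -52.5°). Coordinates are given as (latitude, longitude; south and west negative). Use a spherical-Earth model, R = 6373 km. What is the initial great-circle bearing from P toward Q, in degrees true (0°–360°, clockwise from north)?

340.8°

N = sin Δλ·cos φ₂ = -0.0296;  D = cos φ₁ sin φ₂ − sin φ₁ cos φ₂ cos Δλ = +0.0847
initial course = atan2(N, D) = 340.75°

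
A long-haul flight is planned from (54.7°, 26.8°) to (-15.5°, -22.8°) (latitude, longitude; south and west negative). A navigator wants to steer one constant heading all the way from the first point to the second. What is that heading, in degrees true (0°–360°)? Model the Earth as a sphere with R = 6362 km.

Meridional parts: M(φ₁)=+1.1451, M(φ₂)=-0.2739 → ΔM = -1.4190;  Δλ = -0.8657 rad
tan C = Δλ / ΔM = +0.6101 → C = 211.39°

211.4°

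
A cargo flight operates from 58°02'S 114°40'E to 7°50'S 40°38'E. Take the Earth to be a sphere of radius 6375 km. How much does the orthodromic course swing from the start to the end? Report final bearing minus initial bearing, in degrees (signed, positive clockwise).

+48.7°

At departure: θ₁ = atan2(sin Δλ cos φ₂, cos φ₁ sin φ₂ − sin φ₁ cos φ₂ cos Δλ) = 279.48°
At arrival: θ₂ = atan2(sin Δλ cos φ₁, −cos φ₂ sin φ₁ + sin φ₂ cos φ₁ cos Δλ) = 328.19°
Δθ = θ₂ − θ₁ = +48.7°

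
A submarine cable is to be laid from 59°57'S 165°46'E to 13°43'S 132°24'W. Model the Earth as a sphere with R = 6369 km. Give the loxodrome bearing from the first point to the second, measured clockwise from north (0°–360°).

Δψ = ln[tan(π/4+φ₂/2)/tan(π/4+φ₁/2)] = +1.0735
Δλ = +1.0792 rad (taken the short way round)
course = atan2(Δλ, Δψ) = 45.15°

45.2°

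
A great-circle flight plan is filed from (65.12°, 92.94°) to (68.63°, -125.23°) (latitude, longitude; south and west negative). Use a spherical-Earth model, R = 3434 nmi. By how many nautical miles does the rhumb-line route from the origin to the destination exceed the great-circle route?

726 nmi

Great circle: cos σ = sin φ₁ sin φ₂ + cos φ₁ cos φ₂ cos Δλ,  σ = 0.7608 rad → d_gc = 2612.5 nmi
Rhumb line: Δψ = +0.1563, q = Δφ/Δψ = 0.3920, d_rh = R√(Δφ²+q²Δλ²) = 3338.9 nmi
Excess = 3338.9 − 2612.5 = 726.4 ≈ 726 nmi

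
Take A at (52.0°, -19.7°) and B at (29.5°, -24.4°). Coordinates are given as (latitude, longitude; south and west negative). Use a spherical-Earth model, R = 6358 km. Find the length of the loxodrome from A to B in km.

2527 km

Rhumb course C = atan2(Δλ, Δψ) with Δψ = ln[tan(π/4+φ₂/2)/tan(π/4+φ₁/2)] = -0.5269, Δλ = -0.0820 → C = 188.85°
d = R·|Δφ| / |cos C| = 6358·0.39270 / 0.98810 = 2527 km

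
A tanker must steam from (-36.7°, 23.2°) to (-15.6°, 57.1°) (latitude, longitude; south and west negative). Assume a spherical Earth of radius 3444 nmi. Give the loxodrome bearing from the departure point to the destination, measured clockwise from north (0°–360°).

Meridional parts: M(φ₁)=-0.6894, M(φ₂)=-0.2757 → ΔM = +0.4137;  Δλ = +0.5917 rad
tan C = Δλ / ΔM = +1.4300 → C = 55.04°

55.0°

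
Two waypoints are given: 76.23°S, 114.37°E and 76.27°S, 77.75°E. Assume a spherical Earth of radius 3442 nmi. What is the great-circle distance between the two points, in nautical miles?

cos σ = sin φ₁ sin φ₂ + cos φ₁ cos φ₂ cos Δλ
      = sin(-76.23°)sin(-76.27°) + cos(-76.23°)cos(-76.27°)cos(-36.62°) = 0.9888
σ = 8.565° → d = Rσ = 3442·0.14948 = 515 nmi

515 nmi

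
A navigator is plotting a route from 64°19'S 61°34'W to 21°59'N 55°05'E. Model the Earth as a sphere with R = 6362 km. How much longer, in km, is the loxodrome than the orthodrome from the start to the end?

703 km

Great circle: cos σ = sin φ₁ sin φ₂ + cos φ₁ cos φ₂ cos Δλ,  σ = 2.1149 rad → d_gc = 13454.7 km
Rhumb line: Δψ = +1.8720, q = Δφ/Δψ = 0.8046, d_rh = R√(Δφ²+q²Δλ²) = 14157.4 km
Excess = 14157.4 − 13454.7 = 702.7 ≈ 703 km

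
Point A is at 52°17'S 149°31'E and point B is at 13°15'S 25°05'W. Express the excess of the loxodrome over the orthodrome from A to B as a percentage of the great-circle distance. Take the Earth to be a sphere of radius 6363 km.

28.4%

Great circle: σ = 1.9949 rad → d_gc = Rσ = 12693.7 km
Rhumb: Δφ = +0.6813, Δλ = -3.0473, Δψ = +0.8409, q = Δφ/Δψ = 0.8102 → d_rh = R√(Δφ²+q²Δλ²) = 16296.7 km
Excess = (16296.7 − 12693.7) / 12693.7 = 3603.0 / 12693.7 = 28.38% ≈ 28.4%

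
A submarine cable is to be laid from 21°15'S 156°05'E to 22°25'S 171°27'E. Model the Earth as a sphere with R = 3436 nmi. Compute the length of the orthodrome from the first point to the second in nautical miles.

858 nmi

Haversine: a = sin²(Δφ/2)+cos φ₁ cos φ₂ sin²(Δλ/2) = 0.01550;  σ = 2·atan2(√a,√(1−a))
σ = 14.306° → d = Rσ = 3436·0.24968 = 858 nmi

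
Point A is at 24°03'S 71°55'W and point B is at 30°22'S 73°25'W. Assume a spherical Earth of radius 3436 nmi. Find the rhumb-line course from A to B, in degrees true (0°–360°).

191.9°

Δψ = ln[tan(π/4+φ₂/2)/tan(π/4+φ₁/2)] = -0.1241
Δλ = -0.0262 rad (taken the short way round)
course = atan2(Δλ, Δψ) = 191.92°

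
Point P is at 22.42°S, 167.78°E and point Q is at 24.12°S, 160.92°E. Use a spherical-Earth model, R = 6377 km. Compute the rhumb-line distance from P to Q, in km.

726 km

Δψ = ln[tan(π/4+φ₂/2)/tan(π/4+φ₁/2)] = -0.0323;  Δφ = -0.0297 rad,  Δλ = -0.1197 rad
q = Δφ/Δψ = 0.9186
d = R·√(Δφ² + q²Δλ²) = 6377·0.11392 = 726 km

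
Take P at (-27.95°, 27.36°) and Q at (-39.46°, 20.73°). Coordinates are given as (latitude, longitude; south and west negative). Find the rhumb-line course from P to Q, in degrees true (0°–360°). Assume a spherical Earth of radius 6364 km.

Meridional parts: M(φ₁)=-0.5084, M(φ₂)=-0.7507 → ΔM = -0.2423;  Δλ = -0.1157 rad
tan C = Δλ / ΔM = +0.4777 → C = 205.53°

205.5°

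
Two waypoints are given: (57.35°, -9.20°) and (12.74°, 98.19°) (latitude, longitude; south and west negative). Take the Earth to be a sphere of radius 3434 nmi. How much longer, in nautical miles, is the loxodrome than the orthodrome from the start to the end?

367 nmi

Great circle: cos σ = sin φ₁ sin φ₂ + cos φ₁ cos φ₂ cos Δλ,  σ = 1.5424 rad → d_gc = 5296.6 nmi
Rhumb line: Δψ = -1.0037, q = Δφ/Δψ = 0.7757, d_rh = R√(Δφ²+q²Δλ²) = 5663.5 nmi
Excess = 5663.5 − 5296.6 = 366.9 ≈ 367 nmi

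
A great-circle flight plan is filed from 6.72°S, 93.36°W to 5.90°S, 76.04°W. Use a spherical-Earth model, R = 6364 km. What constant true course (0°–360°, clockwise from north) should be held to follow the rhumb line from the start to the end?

87.3°

Meridional parts: M(φ₁)=-0.1176, M(φ₂)=-0.1032 → ΔM = +0.0144;  Δλ = +0.3023 rad
tan C = Δλ / ΔM = +20.9938 → C = 87.27°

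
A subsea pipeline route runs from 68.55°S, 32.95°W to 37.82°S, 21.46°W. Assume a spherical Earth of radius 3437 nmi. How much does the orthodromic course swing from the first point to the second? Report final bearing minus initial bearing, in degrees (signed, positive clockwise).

At departure: θ₁ = atan2(sin Δλ cos φ₂, cos φ₁ sin φ₂ − sin φ₁ cos φ₂ cos Δλ) = 17.59°
At arrival: θ₂ = atan2(sin Δλ cos φ₁, −cos φ₂ sin φ₁ + sin φ₂ cos φ₁ cos Δλ) = 8.04°
Δθ = θ₂ − θ₁ = -9.5°

-9.5°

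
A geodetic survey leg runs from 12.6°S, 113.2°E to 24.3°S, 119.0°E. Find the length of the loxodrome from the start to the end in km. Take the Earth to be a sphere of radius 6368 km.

1436 km

Rhumb course C = atan2(Δλ, Δψ) with Δψ = ln[tan(π/4+φ₂/2)/tan(π/4+φ₁/2)] = -0.2157, Δλ = +0.1012 → C = 154.86°
d = R·|Δφ| / |cos C| = 6368·0.20420 / 0.90529 = 1436 km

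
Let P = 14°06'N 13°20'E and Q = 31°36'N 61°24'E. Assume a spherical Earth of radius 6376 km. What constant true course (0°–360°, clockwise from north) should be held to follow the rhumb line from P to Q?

68.3°

Meridional parts: M(φ₁)=+0.2486, M(φ₂)=+0.5818 → ΔM = +0.3332;  Δλ = +0.8389 rad
tan C = Δλ / ΔM = +2.5177 → C = 68.34°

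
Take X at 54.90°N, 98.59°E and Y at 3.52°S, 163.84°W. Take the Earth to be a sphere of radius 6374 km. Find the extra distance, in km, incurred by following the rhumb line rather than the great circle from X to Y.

388 km

Great circle: cos σ = sin φ₁ sin φ₂ + cos φ₁ cos φ₂ cos Δλ,  σ = 1.6970 rad → d_gc = 10816.48 km
Rhumb line: Δψ = -1.2127, q = Δφ/Δψ = 0.8408, d_rh = R√(Δφ²+q²Δλ²) = 11204.02 km
Excess = 11204.02 − 10816.48 = 387.54 ≈ 388 km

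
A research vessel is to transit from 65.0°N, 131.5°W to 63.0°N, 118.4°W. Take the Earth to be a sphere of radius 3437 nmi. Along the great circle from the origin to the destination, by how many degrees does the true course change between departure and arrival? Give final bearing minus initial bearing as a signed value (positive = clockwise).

+11.8°

Initial bearing θ₁ = atan2(sin Δλ cos φ₂, cos φ₁ sin φ₂ − sin φ₁ cos φ₂ cos Δλ) = 103.23°
Final bearing θ₂ = (initial bearing from the destination back to the start) + 180° = 115.02°
Δθ = θ₂ − θ₁ = +11.8°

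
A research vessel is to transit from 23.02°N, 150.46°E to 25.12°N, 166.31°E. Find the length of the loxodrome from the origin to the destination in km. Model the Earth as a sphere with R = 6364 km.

Rhumb course C = atan2(Δλ, Δψ) with Δψ = ln[tan(π/4+φ₂/2)/tan(π/4+φ₁/2)] = +0.0401, Δλ = +0.2766 → C = 81.74°
d = R·|Δφ| / |cos C| = 6364·0.03665 / 0.14362 = 1624 km

1624 km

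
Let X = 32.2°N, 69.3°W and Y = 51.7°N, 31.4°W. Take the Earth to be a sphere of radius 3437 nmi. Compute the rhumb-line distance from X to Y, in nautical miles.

Δψ = ln[tan(π/4+φ₂/2)/tan(π/4+φ₁/2)] = +0.4635;  Δφ = +0.3403 rad,  Δλ = +0.6615 rad
q = Δφ/Δψ = 0.7342
d = R·√(Δφ² + q²Δλ²) = 3437·0.59306 = 2038 nmi

2038 nmi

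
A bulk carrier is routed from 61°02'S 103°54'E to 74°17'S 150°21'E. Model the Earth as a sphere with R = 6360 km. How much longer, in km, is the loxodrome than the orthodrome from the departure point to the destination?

56 km

Great circle: cos σ = sin φ₁ sin φ₂ + cos φ₁ cos φ₂ cos Δλ,  σ = 0.3693 rad → d_gc = 2348.8 km
Rhumb line: Δψ = -0.6267, q = Δφ/Δψ = 0.3690, d_rh = R√(Δφ²+q²Δλ²) = 2404.7 km
Excess = 2404.7 − 2348.8 = 55.9 ≈ 56 km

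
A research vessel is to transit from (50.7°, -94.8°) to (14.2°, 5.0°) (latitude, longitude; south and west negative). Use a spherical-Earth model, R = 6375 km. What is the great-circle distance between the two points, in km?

9469 km

Haversine: a = sin²(Δφ/2)+cos φ₁ cos φ₂ sin²(Δλ/2) = 0.45734;  σ = 2·atan2(√a,√(1−a))
σ = 85.106° → d = Rσ = 6375·1.48538 = 9469 km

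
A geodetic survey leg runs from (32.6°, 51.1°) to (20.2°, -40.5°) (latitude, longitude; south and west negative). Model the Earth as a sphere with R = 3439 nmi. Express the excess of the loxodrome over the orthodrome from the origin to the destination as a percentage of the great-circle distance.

Great circle: σ = 1.4061 rad → d_gc = Rσ = 4835.6 nmi
Rhumb: Δφ = -0.2164, Δλ = -1.5987, Δψ = -0.2423, q = Δφ/Δψ = 0.8931 → d_rh = R√(Δφ²+q²Δλ²) = 4966.3 nmi
Excess = (4966.3 − 4835.6) / 4835.6 = 130.7 / 4835.6 = 2.70% ≈ 2.7%

2.7%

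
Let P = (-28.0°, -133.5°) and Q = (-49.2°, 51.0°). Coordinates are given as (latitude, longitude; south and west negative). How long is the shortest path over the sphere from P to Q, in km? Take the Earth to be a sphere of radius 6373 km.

11423 km

Haversine: a = sin²(Δφ/2)+cos φ₁ cos φ₂ sin²(Δλ/2) = 0.60988;  σ = 2·atan2(√a,√(1−a))
σ = 102.696° → d = Rσ = 6373·1.79238 = 11423 km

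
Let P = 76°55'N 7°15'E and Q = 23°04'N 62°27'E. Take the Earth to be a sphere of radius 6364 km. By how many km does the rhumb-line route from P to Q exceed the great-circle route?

165 km

Great circle: cos σ = sin φ₁ sin φ₂ + cos φ₁ cos φ₂ cos Δλ,  σ = 1.0466 rad → d_gc = 6660.74 km
Rhumb line: Δψ = -1.7517, q = Δφ/Δψ = 0.5365, d_rh = R√(Δφ²+q²Δλ²) = 6826.18 km
Excess = 6826.18 − 6660.74 = 165.44 ≈ 165 km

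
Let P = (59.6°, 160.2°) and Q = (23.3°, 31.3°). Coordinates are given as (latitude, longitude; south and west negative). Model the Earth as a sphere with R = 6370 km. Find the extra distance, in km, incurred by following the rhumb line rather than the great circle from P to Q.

Great circle: cos σ = sin φ₁ sin φ₂ + cos φ₁ cos φ₂ cos Δλ,  σ = 1.5215 rad → d_gc = 9691.8 km
Rhumb line: Δψ = -0.8847, q = Δφ/Δψ = 0.7161, d_rh = R√(Δφ²+q²Δλ²) = 11027.4 km
Excess = 11027.4 − 9691.8 = 1335.6 ≈ 1336 km

1336 km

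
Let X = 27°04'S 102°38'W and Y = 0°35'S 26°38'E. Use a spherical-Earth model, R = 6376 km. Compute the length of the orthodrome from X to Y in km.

13797 km

Haversine: a = sin²(Δφ/2)+cos φ₁ cos φ₂ sin²(Δλ/2) = 0.77947;  σ = 2·atan2(√a,√(1−a))
σ = 123.983° → d = Rσ = 6376·2.16391 = 13797 km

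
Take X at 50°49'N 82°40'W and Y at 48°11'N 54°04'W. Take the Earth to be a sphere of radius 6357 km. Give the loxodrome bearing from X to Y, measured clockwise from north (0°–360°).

98.1°

Meridional parts: M(φ₁)=+1.0330, M(φ₂)=+0.9623 → ΔM = -0.0708;  Δλ = +0.4992 rad
tan C = Δλ / ΔM = -7.0512 → C = 98.07°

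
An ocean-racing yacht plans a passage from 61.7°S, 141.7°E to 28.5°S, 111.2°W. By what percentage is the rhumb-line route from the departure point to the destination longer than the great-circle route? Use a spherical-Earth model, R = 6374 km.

9.4%

Great circle: σ = 1.2686 rad → d_gc = Rσ = 8086.0 km
Rhumb: Δφ = +0.5794, Δλ = +1.8692, Δψ = +0.8586, q = Δφ/Δψ = 0.6749 → d_rh = R√(Δφ²+q²Δλ²) = 8848.7 km
Excess = (8848.7 − 8086.0) / 8086.0 = 762.7 / 8086.0 = 9.43% ≈ 9.4%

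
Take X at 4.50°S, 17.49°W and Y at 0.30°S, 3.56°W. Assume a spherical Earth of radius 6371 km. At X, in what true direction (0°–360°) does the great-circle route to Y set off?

θ = atan2( sin Δλ·cos φ₂ ,  cos φ₁ sin φ₂ − sin φ₁ cos φ₂ cos Δλ )
  = atan2(+0.2407, +0.0709) = 73.58°

73.6°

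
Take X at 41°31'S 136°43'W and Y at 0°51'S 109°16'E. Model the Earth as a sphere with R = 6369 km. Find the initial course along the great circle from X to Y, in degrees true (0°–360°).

N = sin Δλ·cos φ₂ = -0.9133;  D = cos φ₁ sin φ₂ − sin φ₁ cos φ₂ cos Δλ = -0.2809
initial course = atan2(N, D) = 252.91°

252.9°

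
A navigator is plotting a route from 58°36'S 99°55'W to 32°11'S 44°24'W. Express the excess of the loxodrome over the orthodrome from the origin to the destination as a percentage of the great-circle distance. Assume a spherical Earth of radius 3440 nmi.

Great circle: σ = 0.7894 rad → d_gc = Rσ = 2715.5 nmi
Rhumb: Δφ = +0.4611, Δλ = +0.9689, Δψ = +0.6753, q = Δφ/Δψ = 0.6828 → d_rh = R√(Δφ²+q²Δλ²) = 2773.9 nmi
Excess = (2773.9 − 2715.5) / 2715.5 = 58.4 / 2715.5 = 2.151% ≈ 2.2%

2.2%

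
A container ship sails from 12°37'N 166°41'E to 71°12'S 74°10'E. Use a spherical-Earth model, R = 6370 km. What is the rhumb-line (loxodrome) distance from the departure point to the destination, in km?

11929 km

Δψ = ln[tan(π/4+φ₂/2)/tan(π/4+φ₁/2)] = -2.0205;  Δφ = -1.4629 rad,  Δλ = -1.6147 rad
q = Δφ/Δψ = 0.7240
d = R·√(Δφ² + q²Δλ²) = 6370·1.87264 = 11929 km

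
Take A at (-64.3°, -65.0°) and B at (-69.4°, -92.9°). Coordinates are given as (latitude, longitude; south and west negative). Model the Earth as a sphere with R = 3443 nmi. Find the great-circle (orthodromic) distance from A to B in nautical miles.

Haversine: a = sin²(Δφ/2)+cos φ₁ cos φ₂ sin²(Δλ/2) = 0.01085;  σ = 2·atan2(√a,√(1−a))
σ = 11.956° → d = Rσ = 3443·0.20868 = 718 nmi

718 nmi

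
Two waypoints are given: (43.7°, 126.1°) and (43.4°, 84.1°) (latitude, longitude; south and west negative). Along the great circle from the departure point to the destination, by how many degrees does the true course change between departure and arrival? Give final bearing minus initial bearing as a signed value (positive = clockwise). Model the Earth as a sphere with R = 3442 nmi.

-29.6°

At departure: θ₁ = atan2(sin Δλ cos φ₂, cos φ₁ sin φ₂ − sin φ₁ cos φ₂ cos Δλ) = 284.28°
At arrival: θ₂ = atan2(sin Δλ cos φ₁, −cos φ₂ sin φ₁ + sin φ₂ cos φ₁ cos Δλ) = 254.65°
Δθ = θ₂ − θ₁ = -29.6°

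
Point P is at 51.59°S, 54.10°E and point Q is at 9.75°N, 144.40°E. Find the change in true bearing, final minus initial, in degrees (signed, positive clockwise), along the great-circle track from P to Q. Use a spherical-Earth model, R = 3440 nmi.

At departure: θ₁ = atan2(sin Δλ cos φ₂, cos φ₁ sin φ₂ − sin φ₁ cos φ₂ cos Δλ) = 84.14°
At arrival: θ₂ = atan2(sin Δλ cos φ₁, −cos φ₂ sin φ₁ + sin φ₂ cos φ₁ cos Δλ) = 38.84°
Δθ = θ₂ − θ₁ = -45.3°

-45.3°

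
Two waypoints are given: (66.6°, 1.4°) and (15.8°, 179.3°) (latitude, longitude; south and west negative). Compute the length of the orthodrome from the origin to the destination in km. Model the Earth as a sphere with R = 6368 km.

10846 km

Haversine: a = sin²(Δφ/2)+cos φ₁ cos φ₂ sin²(Δλ/2) = 0.56600;  σ = 2·atan2(√a,√(1−a))
σ = 97.585° → d = Rσ = 6368·1.70318 = 10846 km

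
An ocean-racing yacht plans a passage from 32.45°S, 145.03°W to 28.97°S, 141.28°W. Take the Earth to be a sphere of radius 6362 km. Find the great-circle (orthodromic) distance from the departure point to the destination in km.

527 km

Haversine: a = sin²(Δφ/2)+cos φ₁ cos φ₂ sin²(Δλ/2) = 0.00171;  σ = 2·atan2(√a,√(1−a))
σ = 4.743° → d = Rσ = 6362·0.08278 = 527 km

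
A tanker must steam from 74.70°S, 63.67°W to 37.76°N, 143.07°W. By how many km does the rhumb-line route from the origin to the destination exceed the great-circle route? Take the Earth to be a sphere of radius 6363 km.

299 km

Great circle: cos σ = sin φ₁ sin φ₂ + cos φ₁ cos φ₂ cos Δλ,  σ = 2.1559 rad → d_gc = 13717.9 km
Rhumb line: Δψ = +2.7202, q = Δφ/Δψ = 0.7216, d_rh = R√(Δφ²+q²Δλ²) = 14016.6 km
Excess = 14016.6 − 13717.9 = 298.7 ≈ 299 km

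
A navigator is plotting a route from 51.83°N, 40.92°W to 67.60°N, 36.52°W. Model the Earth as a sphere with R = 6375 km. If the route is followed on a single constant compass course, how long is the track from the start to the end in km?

1771 km

Δψ = ln[tan(π/4+φ₂/2)/tan(π/4+φ₁/2)] = +0.5581;  Δφ = +0.2752 rad,  Δλ = +0.0768 rad
q = Δφ/Δψ = 0.4932
d = R·√(Δφ² + q²Δλ²) = 6375·0.27783 = 1771 km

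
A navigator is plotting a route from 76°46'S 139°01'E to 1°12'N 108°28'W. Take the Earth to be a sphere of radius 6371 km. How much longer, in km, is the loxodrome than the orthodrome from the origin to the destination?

983 km

Great circle: cos σ = sin φ₁ sin φ₂ + cos φ₁ cos φ₂ cos Δλ,  σ = 1.6790 rad → d_gc = 10697.2 km
Rhumb line: Δψ = +2.1751, q = Δφ/Δψ = 0.6256, d_rh = R√(Δφ²+q²Δλ²) = 11680.1 km
Excess = 11680.1 − 10697.2 = 982.9 ≈ 983 km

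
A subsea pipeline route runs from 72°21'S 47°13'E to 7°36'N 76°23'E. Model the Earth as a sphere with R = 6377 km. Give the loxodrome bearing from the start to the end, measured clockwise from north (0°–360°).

Meridional parts: M(φ₁)=-1.8627, M(φ₂)=+0.1330 → ΔM = +1.9957;  Δλ = +0.5091 rad
tan C = Δλ / ΔM = +0.2551 → C = 14.31°

14.3°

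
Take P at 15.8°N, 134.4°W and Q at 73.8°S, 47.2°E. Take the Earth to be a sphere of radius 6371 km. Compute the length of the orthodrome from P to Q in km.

13565 km

Haversine: a = sin²(Δφ/2)+cos φ₁ cos φ₂ sin²(Δλ/2) = 0.76491;  σ = 2·atan2(√a,√(1−a))
σ = 121.993° → d = Rσ = 6371·2.12918 = 13565 km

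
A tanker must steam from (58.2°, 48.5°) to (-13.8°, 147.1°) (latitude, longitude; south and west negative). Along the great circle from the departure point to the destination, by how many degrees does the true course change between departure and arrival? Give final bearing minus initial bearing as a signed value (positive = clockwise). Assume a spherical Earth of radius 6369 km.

Initial bearing θ₁ = atan2(sin Δλ cos φ₂, cos φ₁ sin φ₂ − sin φ₁ cos φ₂ cos Δλ) = 90.14°
Final bearing θ₂ = (initial bearing from the destination back to the start) + 180° = 147.14°
Δθ = θ₂ − θ₁ = +57.0°

+57.0°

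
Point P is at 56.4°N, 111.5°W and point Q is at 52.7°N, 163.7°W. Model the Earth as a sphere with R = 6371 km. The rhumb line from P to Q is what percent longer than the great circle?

Great circle: σ = 0.5194 rad → d_gc = Rσ = 3309.3 km
Rhumb: Δφ = -0.0646, Δλ = -0.9111, Δψ = -0.1114, q = Δφ/Δψ = 0.5795 → d_rh = R√(Δφ²+q²Δλ²) = 3388.7 km
Excess = (3388.7 − 3309.3) / 3309.3 = 79.4 / 3309.3 = 2.40% ≈ 2.4%

2.4%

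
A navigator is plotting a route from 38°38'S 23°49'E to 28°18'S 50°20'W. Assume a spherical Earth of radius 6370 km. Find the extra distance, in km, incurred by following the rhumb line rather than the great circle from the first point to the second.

Great circle: cos σ = sin φ₁ sin φ₂ + cos φ₁ cos φ₂ cos Δλ,  σ = 1.0658 rad → d_gc = 6788.9 km
Rhumb line: Δψ = +0.2167, q = Δφ/Δψ = 0.8321, d_rh = R√(Δφ²+q²Δλ²) = 6955.1 km
Excess = 6955.1 − 6788.9 = 166.2 ≈ 166 km

166 km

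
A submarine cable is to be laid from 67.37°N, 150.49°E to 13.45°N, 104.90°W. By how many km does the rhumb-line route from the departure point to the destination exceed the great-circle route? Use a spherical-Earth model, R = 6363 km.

Great circle: cos σ = sin φ₁ sin φ₂ + cos φ₁ cos φ₂ cos Δλ,  σ = 1.4502 rad → d_gc = 9227.7 km
Rhumb line: Δψ = -1.3720, q = Δφ/Δψ = 0.6859, d_rh = R√(Δφ²+q²Δλ²) = 9967.6 km
Excess = 9967.6 − 9227.7 = 739.9 ≈ 740 km

740 km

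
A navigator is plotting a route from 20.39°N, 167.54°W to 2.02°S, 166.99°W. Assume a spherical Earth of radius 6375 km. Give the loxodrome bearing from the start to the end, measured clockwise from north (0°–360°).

178.6°

Δψ = ln[tan(π/4+φ₂/2)/tan(π/4+φ₁/2)] = -0.3989
Δλ = +0.0096 rad (taken the short way round)
course = atan2(Δλ, Δψ) = 178.62°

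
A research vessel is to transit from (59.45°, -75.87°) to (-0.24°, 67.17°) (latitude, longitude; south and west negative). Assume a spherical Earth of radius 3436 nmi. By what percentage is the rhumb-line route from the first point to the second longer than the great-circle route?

Great circle: σ = 1.9930 rad → d_gc = Rσ = 6847.9 nmi
Rhumb: Δφ = -1.0418, Δλ = +2.4965, Δψ = -1.3021, q = Δφ/Δψ = 0.8001 → d_rh = R√(Δφ²+q²Δλ²) = 7740.5 nmi
Excess = (7740.5 − 6847.9) / 6847.9 = 892.6 / 6847.9 = 13.03% ≈ 13.0%

13.0%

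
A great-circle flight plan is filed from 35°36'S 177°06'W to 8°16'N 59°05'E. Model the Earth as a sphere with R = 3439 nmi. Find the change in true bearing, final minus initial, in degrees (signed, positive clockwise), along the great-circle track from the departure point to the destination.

+51.0°

At departure: θ₁ = atan2(sin Δλ cos φ₂, cos φ₁ sin φ₂ − sin φ₁ cos φ₂ cos Δλ) = 256.09°
At arrival: θ₂ = atan2(sin Δλ cos φ₁, −cos φ₂ sin φ₁ + sin φ₂ cos φ₁ cos Δλ) = 307.11°
Δθ = θ₂ − θ₁ = +51.0°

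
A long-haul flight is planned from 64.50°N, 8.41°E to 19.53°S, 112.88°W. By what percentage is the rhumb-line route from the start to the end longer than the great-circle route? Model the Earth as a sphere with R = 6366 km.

Great circle: σ = 2.1088 rad → d_gc = Rσ = 13424.9 km
Rhumb: Δφ = -1.4666, Δλ = -2.1169, Δψ = -1.8337, q = Δφ/Δψ = 0.7998 → d_rh = R√(Δφ²+q²Δλ²) = 14260.0 km
Excess = (14260.0 − 13424.9) / 13424.9 = 835.1 / 13424.9 = 6.22% ≈ 6.2%

6.2%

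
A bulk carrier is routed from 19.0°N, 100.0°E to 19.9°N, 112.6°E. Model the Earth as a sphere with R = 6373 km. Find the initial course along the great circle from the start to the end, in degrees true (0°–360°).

83.6°

N = sin Δλ·cos φ₂ = +0.2051;  D = cos φ₁ sin φ₂ − sin φ₁ cos φ₂ cos Δλ = +0.0231
initial course = atan2(N, D) = 83.58°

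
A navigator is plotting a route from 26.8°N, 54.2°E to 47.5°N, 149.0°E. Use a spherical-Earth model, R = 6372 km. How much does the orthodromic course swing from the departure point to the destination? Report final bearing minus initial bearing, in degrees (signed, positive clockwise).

+67.5°

Initial bearing θ₁ = atan2(sin Δλ cos φ₂, cos φ₁ sin φ₂ − sin φ₁ cos φ₂ cos Δλ) = 44.56°
Final bearing θ₂ = (initial bearing from the destination back to the start) + 180° = 112.02°
Δθ = θ₂ − θ₁ = +67.5°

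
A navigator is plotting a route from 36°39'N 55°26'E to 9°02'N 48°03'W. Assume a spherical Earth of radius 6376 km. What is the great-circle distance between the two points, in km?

Haversine: a = sin²(Δφ/2)+cos φ₁ cos φ₂ sin²(Δλ/2) = 0.54551;  σ = 2·atan2(√a,√(1−a))
σ = 95.222° → d = Rσ = 6376·1.66195 = 10597 km

10597 km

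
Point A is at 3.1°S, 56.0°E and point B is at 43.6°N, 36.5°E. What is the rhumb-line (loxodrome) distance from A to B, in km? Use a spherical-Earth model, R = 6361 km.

5542 km

Rhumb course C = atan2(Δλ, Δψ) with Δψ = ln[tan(π/4+φ₂/2)/tan(π/4+φ₁/2)] = +0.9014, Δλ = -0.3403 → C = 339.31°
d = R·|Δφ| / |cos C| = 6361·0.81507 / 0.93553 = 5542 km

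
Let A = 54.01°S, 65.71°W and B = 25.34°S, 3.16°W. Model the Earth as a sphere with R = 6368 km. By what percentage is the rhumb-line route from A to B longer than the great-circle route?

2.3%

Great circle: σ = 0.9384 rad → d_gc = Rσ = 5975.4 km
Rhumb: Δφ = +0.5004, Δλ = +1.0917, Δψ = +0.6670, q = Δφ/Δψ = 0.7502 → d_rh = R√(Δφ²+q²Δλ²) = 6111.5 km
Excess = (6111.5 − 5975.4) / 5975.4 = 136.1 / 5975.4 = 2.28% ≈ 2.3%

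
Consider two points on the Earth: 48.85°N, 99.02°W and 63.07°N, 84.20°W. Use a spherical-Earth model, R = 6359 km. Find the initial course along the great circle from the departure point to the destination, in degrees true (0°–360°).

θ = atan2( sin Δλ·cos φ₂ ,  cos φ₁ sin φ₂ − sin φ₁ cos φ₂ cos Δλ )
  = atan2(+0.1158, +0.2570) = 24.26°

24.3°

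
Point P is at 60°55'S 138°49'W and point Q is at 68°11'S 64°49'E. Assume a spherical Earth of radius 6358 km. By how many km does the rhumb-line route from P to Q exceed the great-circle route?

Great circle: cos σ = sin φ₁ sin φ₂ + cos φ₁ cos φ₂ cos Δλ,  σ = 0.8687 rad → d_gc = 5523.1 km
Rhumb line: Δψ = -0.2971, q = Δφ/Δψ = 0.4269, d_rh = R√(Δφ²+q²Δλ²) = 7450.8 km
Excess = 7450.8 − 5523.1 = 1927.7 ≈ 1928 km

1928 km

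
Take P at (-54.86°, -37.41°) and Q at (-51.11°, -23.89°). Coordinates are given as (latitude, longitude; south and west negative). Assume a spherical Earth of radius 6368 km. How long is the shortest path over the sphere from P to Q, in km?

994 km

Haversine: a = sin²(Δφ/2)+cos φ₁ cos φ₂ sin²(Δλ/2) = 0.00608;  σ = 2·atan2(√a,√(1−a))
σ = 8.942° → d = Rσ = 6368·0.15608 = 994 km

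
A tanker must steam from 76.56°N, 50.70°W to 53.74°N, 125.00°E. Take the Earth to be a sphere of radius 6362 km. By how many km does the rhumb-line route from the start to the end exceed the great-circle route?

2498 km

Great circle: cos σ = sin φ₁ sin φ₂ + cos φ₁ cos φ₂ cos Δλ,  σ = 0.8669 rad → d_gc = 5515.4 km
Rhumb line: Δψ = -1.0221, q = Δφ/Δψ = 0.3897, d_rh = R√(Δφ²+q²Δλ²) = 8013.7 km
Excess = 8013.7 − 5515.4 = 2498.3 ≈ 2498 km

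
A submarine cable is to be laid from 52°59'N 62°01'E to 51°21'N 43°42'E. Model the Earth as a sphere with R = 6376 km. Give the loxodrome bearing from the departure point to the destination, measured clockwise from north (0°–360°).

Δψ = ln[tan(π/4+φ₂/2)/tan(π/4+φ₁/2)] = -0.0465
Δλ = -0.3197 rad (taken the short way round)
course = atan2(Δλ, Δψ) = 261.73°

261.7°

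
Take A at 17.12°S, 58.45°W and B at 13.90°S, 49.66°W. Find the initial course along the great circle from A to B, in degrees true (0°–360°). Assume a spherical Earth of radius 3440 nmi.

N = sin Δλ·cos φ₂ = +0.1483;  D = cos φ₁ sin φ₂ − sin φ₁ cos φ₂ cos Δλ = +0.0528
initial course = atan2(N, D) = 70.40°

70.4°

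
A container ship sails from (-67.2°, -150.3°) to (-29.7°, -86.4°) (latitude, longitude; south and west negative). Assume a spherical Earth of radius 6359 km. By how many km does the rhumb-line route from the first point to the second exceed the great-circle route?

Great circle: cos σ = sin φ₁ sin φ₂ + cos φ₁ cos φ₂ cos Δλ,  σ = 0.9212 rad → d_gc = 5858.2 km
Rhumb line: Δψ = +1.0580, q = Δφ/Δψ = 0.6186, d_rh = R√(Δφ²+q²Δλ²) = 6047.2 km
Excess = 6047.2 − 5858.2 = 189.0 ≈ 189 km

189 km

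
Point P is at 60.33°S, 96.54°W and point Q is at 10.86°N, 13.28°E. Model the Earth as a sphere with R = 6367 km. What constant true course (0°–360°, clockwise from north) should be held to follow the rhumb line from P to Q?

51.6°

Δψ = ln[tan(π/4+φ₂/2)/tan(π/4+φ₁/2)] = +1.5192
Δλ = +1.9167 rad (taken the short way round)
course = atan2(Δλ, Δψ) = 51.60°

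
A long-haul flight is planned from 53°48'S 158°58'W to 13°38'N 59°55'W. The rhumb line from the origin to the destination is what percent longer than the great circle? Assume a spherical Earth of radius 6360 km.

2.7%

Great circle: σ = 1.8551 rad → d_gc = Rσ = 11798.4 km
Rhumb: Δφ = +1.1769, Δλ = +1.7287, Δψ = +1.3585, q = Δφ/Δψ = 0.8664 → d_rh = R√(Δφ²+q²Δλ²) = 12114.7 km
Excess = (12114.7 − 11798.4) / 11798.4 = 316.3 / 11798.4 = 2.68% ≈ 2.7%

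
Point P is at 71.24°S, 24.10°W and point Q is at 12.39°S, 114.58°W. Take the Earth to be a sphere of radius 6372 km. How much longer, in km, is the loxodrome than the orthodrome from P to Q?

523 km

Great circle: cos σ = sin φ₁ sin φ₂ + cos φ₁ cos φ₂ cos Δλ,  σ = 1.3689 rad → d_gc = 8722.6 km
Rhumb line: Δψ = +1.5827, q = Δφ/Δψ = 0.6490, d_rh = R√(Δφ²+q²Δλ²) = 9245.5 km
Excess = 9245.5 − 8722.6 = 522.9 ≈ 523 km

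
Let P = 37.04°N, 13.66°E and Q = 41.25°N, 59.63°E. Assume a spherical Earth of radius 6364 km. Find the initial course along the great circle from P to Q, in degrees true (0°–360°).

68.6°

θ = atan2( sin Δλ·cos φ₂ ,  cos φ₁ sin φ₂ − sin φ₁ cos φ₂ cos Δλ )
  = atan2(+0.5406, +0.2115) = 68.63°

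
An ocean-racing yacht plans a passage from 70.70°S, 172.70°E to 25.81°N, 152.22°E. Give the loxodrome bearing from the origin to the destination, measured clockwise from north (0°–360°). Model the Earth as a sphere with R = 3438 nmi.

350.9°

Δψ = ln[tan(π/4+φ₂/2)/tan(π/4+φ₁/2)] = +2.2383
Δλ = -0.3574 rad (taken the short way round)
course = atan2(Δλ, Δψ) = 350.93°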